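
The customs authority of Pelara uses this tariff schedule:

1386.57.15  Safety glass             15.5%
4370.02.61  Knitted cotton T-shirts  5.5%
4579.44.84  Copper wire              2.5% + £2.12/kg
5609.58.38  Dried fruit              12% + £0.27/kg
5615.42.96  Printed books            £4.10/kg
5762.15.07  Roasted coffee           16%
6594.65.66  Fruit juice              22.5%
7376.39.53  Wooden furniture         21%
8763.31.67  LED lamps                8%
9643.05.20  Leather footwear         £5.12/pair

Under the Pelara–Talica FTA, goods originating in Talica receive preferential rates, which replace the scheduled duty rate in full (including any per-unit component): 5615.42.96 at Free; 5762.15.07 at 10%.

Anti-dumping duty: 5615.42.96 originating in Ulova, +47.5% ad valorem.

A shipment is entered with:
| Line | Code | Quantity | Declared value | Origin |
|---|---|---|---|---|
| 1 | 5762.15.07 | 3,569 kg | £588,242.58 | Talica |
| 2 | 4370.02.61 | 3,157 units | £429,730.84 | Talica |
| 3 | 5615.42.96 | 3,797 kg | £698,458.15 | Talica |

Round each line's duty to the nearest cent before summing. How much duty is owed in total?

£82,459.46

Line 1 (5762.15.07, Talica, 3,569 kg, £588,242.58):
Base rate for 5762.15.07 is 16%.
Origin Talica qualifies under the Pelara–Talica agreement and 5762.15.07 is covered: preferential rate 10% applies instead.
Duty = £588,242.58 × 10% = £58,824.26.
Line 2 (4370.02.61, Talica, 3,157 units, £429,730.84):
Base rate for 4370.02.61 is 5.5%.
Origin Talica is the FTA partner but 4370.02.61 is not on the preference list; base rate stands.
Duty = £429,730.84 × 5.5% = £23,635.20.
Line 3 (5615.42.96, Talica, 3,797 kg, £698,458.15):
Base rate for 5615.42.96 is £4.10/kg.
Origin Talica qualifies under the Pelara–Talica agreement and 5615.42.96 is covered: preferential rate Free applies instead.
The additional-duty order on 5615.42.96 targets Ulova, not Talica; it does not apply.
Duty = £698,458.15 × 0% = £0.00.
Total = £58,824.26 + £23,635.20 + £0.00 = £82,459.46.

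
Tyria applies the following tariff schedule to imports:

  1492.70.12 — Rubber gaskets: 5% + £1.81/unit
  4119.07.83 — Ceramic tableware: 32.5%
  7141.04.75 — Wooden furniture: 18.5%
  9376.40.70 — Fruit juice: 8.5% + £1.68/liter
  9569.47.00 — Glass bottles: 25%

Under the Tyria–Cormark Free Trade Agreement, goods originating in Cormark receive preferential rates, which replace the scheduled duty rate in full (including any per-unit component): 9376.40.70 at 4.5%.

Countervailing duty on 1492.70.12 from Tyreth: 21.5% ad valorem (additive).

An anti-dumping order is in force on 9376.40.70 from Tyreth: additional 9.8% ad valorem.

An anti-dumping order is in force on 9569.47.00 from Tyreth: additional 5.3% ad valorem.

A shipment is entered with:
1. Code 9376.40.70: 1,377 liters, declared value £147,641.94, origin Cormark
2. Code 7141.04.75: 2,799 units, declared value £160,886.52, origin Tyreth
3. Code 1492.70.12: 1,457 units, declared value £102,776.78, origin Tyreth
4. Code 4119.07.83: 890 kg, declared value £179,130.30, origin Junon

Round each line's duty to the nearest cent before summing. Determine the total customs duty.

Line 1 (9376.40.70, Cormark, 1,377 liters, £147,641.94):
Base rate for 9376.40.70 is 8.5% + £1.68/liter.
Origin Cormark qualifies under the Tyria–Cormark agreement and 9376.40.70 is covered: preferential rate 4.5% applies instead.
The additional-duty order on 9376.40.70 targets Tyreth, not Cormark; it does not apply.
Duty = £147,641.94 × 4.5% = £6,643.89.
Line 2 (7141.04.75, Tyreth, 2,799 units, £160,886.52):
Base rate for 7141.04.75 is 18.5%.
Duty = £160,886.52 × 18.5% = £29,764.01.
Line 3 (1492.70.12, Tyreth, 1,457 units, £102,776.78):
Base rate for 1492.70.12 is 5% + £1.81/unit.
Additional duty on 1492.70.12 from Tyreth: +21.5%. Applied ad valorem rate: 5% + 21.5% = 26.5%.
Duty = £102,776.78 × 26.5% + 1,457 × £1.81 = £29,873.02.
Line 4 (4119.07.83, Junon, 890 kg, £179,130.30):
Base rate for 4119.07.83 is 32.5%.
Duty = £179,130.30 × 32.5% = £58,217.35.
Total = £6,643.89 + £29,764.01 + £29,873.02 + £58,217.35 = £124,498.27.

£124,498.27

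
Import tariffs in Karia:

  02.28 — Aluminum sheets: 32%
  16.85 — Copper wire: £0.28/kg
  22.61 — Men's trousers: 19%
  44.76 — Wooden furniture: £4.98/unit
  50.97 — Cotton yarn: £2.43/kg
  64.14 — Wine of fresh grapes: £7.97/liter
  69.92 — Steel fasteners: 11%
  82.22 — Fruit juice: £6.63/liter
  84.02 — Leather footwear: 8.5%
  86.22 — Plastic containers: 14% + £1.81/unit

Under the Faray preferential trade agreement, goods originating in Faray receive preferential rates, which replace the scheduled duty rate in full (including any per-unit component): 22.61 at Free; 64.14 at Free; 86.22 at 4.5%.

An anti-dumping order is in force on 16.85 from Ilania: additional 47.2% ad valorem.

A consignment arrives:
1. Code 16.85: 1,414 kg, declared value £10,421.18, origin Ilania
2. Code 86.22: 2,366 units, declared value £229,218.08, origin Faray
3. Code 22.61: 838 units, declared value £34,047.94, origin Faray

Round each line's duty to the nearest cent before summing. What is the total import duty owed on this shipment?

£15,629.53

Line 1 (16.85, Ilania, 1,414 kg, £10,421.18):
Base rate for 16.85 is £0.28/kg.
Additional duty on 16.85 from Ilania: +47.2% ad valorem. Applied ad valorem rate = 47.2%.
Duty = £10,421.18 × 47.2% + 1,414 × £0.28 = £5,314.72.
Line 2 (86.22, Faray, 2,366 units, £229,218.08):
Base rate for 86.22 is 14% + £1.81/unit.
Origin Faray qualifies under the Karia–Faray agreement and 86.22 is covered: preferential rate 4.5% applies instead.
Duty = £229,218.08 × 4.5% = £10,314.81.
Line 3 (22.61, Faray, 838 units, £34,047.94):
Base rate for 22.61 is 19%.
Origin Faray qualifies under the Karia–Faray agreement and 22.61 is covered: preferential rate Free applies instead.
Duty = £34,047.94 × 0% = £0.00.
Total = £5,314.72 + £10,314.81 + £0.00 = £15,629.53.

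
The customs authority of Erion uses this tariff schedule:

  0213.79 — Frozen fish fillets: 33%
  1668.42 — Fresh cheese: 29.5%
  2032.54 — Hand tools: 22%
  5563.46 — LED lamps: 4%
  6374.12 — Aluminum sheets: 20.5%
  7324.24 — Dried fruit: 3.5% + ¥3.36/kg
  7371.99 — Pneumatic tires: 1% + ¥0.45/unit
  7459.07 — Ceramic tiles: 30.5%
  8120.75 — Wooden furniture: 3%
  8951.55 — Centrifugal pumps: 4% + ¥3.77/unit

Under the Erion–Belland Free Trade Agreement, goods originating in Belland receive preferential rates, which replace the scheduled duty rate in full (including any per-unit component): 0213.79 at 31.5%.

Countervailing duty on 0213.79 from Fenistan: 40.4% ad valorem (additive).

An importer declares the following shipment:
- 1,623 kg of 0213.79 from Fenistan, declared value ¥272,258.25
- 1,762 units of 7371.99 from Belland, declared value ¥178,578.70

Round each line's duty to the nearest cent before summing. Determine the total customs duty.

Line 1 (0213.79, Fenistan, 1,623 kg, ¥272,258.25):
Base rate for 0213.79 is 33%.
0213.79 has an FTA preferential rate, but origin Fenistan is not Belland; base rate stands.
Additional duty on 0213.79 from Fenistan: +40.4%. Applied ad valorem rate: 33% + 40.4% = 73.4%.
Duty = ¥272,258.25 × 73.4% = ¥199,837.56.
Line 2 (7371.99, Belland, 1,762 units, ¥178,578.70):
Base rate for 7371.99 is 1% + ¥0.45/unit.
Origin Belland is the FTA partner but 7371.99 is not on the preference list; base rate stands.
Duty = ¥178,578.70 × 1% + 1,762 × ¥0.45 = ¥2,578.69.
Total = ¥199,837.56 + ¥2,578.69 = ¥202,416.25.

¥202,416.25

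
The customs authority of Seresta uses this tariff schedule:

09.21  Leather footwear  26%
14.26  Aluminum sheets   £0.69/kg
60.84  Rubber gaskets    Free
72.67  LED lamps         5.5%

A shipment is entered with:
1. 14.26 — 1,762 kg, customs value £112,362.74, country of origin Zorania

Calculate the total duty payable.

£1,215.78

Line 1 (14.26, Zorania, 1,762 kg, £112,362.74):
Base rate for 14.26 is £0.69/kg.
Duty = 1,762 × £0.69 = £1,215.78.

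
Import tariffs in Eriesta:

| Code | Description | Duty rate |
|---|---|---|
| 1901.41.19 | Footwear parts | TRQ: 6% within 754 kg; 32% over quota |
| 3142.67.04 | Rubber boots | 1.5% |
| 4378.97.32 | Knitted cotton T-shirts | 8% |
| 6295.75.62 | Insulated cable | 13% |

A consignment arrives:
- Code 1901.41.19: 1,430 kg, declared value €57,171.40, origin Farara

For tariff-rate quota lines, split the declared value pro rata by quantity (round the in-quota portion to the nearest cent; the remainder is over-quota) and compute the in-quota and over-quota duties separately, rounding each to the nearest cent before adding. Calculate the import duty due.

€10,457.17

Line 1 (1901.41.19, Farara, 1,430 kg, €57,171.40):
Code 1901.41.19 is under a tariff-rate quota (threshold 754 kg). In-quota: 754 kg at 6%; over-quota: 676 kg at 32%.
Pro-rata value split: in-quota = €57,171.40 × 754/1,430 = €30,144.92; over-quota = €57,171.40 − €30,144.92 = €27,026.48.
In-quota duty = €30,144.92 × 6% = €1,808.70. Over-quota duty = €27,026.48 × 32% = €8,648.47.
Line duty = €1,808.70 + €8,648.47 = €10,457.17.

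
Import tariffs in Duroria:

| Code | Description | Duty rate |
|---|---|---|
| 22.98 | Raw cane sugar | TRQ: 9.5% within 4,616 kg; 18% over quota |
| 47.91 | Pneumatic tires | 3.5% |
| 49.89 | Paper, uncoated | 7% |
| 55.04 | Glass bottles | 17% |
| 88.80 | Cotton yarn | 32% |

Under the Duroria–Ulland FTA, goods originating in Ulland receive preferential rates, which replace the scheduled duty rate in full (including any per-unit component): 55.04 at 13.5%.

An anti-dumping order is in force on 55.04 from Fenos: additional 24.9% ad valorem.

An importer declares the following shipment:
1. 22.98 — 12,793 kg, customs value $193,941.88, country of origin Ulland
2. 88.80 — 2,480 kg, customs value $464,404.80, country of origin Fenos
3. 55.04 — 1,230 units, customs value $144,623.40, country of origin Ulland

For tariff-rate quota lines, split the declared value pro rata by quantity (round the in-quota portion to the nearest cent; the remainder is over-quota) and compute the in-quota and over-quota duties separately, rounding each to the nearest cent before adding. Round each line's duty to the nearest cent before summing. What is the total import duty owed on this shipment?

$197,095.06

Line 1 (22.98, Ulland, 12,793 kg, $193,941.88):
Code 22.98 is under a tariff-rate quota (threshold 4,616 kg). In-quota: 4,616 kg at 9.5%; over-quota: 8,177 kg at 18%.
Pro-rata value split: in-quota = $193,941.88 × 4,616/12,793 = $69,978.56; over-quota = $193,941.88 − $69,978.56 = $123,963.32.
In-quota duty = $69,978.56 × 9.5% = $6,647.96. Over-quota duty = $123,963.32 × 18% = $22,313.40.
Line duty = $6,647.96 + $22,313.40 = $28,961.36.
Line 2 (88.80, Fenos, 2,480 kg, $464,404.80):
Base rate for 88.80 is 32%.
Duty = $464,404.80 × 32% = $148,609.54.
Line 3 (55.04, Ulland, 1,230 units, $144,623.40):
Base rate for 55.04 is 17%.
Origin Ulland qualifies under the Duroria–Ulland agreement and 55.04 is covered: preferential rate 13.5% applies instead.
The additional-duty order on 55.04 targets Fenos, not Ulland; it does not apply.
Duty = $144,623.40 × 13.5% = $19,524.16.
Total = $28,961.36 + $148,609.54 + $19,524.16 = $197,095.06.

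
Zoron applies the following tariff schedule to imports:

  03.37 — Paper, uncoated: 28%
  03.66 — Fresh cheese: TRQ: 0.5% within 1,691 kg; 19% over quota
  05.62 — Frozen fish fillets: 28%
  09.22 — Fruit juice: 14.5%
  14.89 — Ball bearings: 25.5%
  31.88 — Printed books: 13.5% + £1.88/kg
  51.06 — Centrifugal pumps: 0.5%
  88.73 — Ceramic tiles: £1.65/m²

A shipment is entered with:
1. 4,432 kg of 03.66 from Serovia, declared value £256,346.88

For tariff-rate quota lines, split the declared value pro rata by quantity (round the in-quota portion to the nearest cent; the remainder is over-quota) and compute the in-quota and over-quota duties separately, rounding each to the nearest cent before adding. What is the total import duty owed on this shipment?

£30,611.53

Line 1 (03.66, Serovia, 4,432 kg, £256,346.88):
Code 03.66 is under a tariff-rate quota (threshold 1,691 kg). In-quota: 1,691 kg at 0.5%; over-quota: 2,741 kg at 19%.
Pro-rata value split: in-quota = £256,346.88 × 1,691/4,432 = £97,807.44; over-quota = £256,346.88 − £97,807.44 = £158,539.44.
In-quota duty = £97,807.44 × 0.5% = £489.04. Over-quota duty = £158,539.44 × 19% = £30,122.49.
Line duty = £489.04 + £30,122.49 = £30,611.53.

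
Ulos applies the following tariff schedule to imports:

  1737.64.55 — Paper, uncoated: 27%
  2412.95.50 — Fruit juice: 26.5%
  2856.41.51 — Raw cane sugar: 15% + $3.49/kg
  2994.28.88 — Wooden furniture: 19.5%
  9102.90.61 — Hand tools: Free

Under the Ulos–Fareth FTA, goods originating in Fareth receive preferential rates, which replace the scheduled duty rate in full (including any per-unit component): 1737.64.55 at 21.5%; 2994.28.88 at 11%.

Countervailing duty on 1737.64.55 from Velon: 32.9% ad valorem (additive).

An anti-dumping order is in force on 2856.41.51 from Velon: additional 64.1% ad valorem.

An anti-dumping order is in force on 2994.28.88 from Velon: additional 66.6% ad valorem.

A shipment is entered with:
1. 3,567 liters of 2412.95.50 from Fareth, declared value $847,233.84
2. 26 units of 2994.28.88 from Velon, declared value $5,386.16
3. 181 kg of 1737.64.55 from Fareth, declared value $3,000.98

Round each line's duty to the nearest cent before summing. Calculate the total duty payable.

Line 1 (2412.95.50, Fareth, 3,567 liters, $847,233.84):
Base rate for 2412.95.50 is 26.5%.
Origin Fareth is the FTA partner but 2412.95.50 is not on the preference list; base rate stands.
Duty = $847,233.84 × 26.5% = $224,516.97.
Line 2 (2994.28.88, Velon, 26 units, $5,386.16):
Base rate for 2994.28.88 is 19.5%.
2994.28.88 has an FTA preferential rate, but origin Velon is not Fareth; base rate stands.
Additional duty on 2994.28.88 from Velon: +66.6%. Applied ad valorem rate: 19.5% + 66.6% = 86.1%.
Duty = $5,386.16 × 86.1% = $4,637.48.
Line 3 (1737.64.55, Fareth, 181 kg, $3,000.98):
Base rate for 1737.64.55 is 27%.
Origin Fareth qualifies under the Ulos–Fareth agreement and 1737.64.55 is covered: preferential rate 21.5% applies instead.
The additional-duty order on 1737.64.55 targets Velon, not Fareth; it does not apply.
Duty = $3,000.98 × 21.5% = $645.21.
Total = $224,516.97 + $4,637.48 + $645.21 = $229,799.66.

$229,799.66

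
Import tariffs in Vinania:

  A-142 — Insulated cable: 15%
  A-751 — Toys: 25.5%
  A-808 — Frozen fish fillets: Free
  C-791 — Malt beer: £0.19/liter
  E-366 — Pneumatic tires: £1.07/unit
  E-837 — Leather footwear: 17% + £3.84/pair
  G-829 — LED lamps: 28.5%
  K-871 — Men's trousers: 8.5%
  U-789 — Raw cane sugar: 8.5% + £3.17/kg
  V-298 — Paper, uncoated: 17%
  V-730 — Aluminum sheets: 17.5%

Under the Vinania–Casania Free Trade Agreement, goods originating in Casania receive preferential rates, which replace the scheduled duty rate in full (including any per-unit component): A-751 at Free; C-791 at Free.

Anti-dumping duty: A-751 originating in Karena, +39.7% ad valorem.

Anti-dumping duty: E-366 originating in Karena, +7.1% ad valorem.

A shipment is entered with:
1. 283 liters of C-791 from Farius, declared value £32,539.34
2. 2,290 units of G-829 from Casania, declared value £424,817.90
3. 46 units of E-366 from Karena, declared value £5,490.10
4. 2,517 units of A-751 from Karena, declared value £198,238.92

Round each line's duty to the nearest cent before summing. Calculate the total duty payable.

Line 1 (C-791, Farius, 283 liters, £32,539.34):
Base rate for C-791 is £0.19/liter.
C-791 has an FTA preferential rate, but origin Farius is not Casania; base rate stands.
Duty = 283 × £0.19 = £53.77.
Line 2 (G-829, Casania, 2,290 units, £424,817.90):
Base rate for G-829 is 28.5%.
Origin Casania is the FTA partner but G-829 is not on the preference list; base rate stands.
Duty = £424,817.90 × 28.5% = £121,073.10.
Line 3 (E-366, Karena, 46 units, £5,490.10):
Base rate for E-366 is £1.07/unit.
Additional duty on E-366 from Karena: +7.1% ad valorem. Applied ad valorem rate = 7.1%.
Duty = £5,490.10 × 7.1% + 46 × £1.07 = £439.02.
Line 4 (A-751, Karena, 2,517 units, £198,238.92):
Base rate for A-751 is 25.5%.
A-751 has an FTA preferential rate, but origin Karena is not Casania; base rate stands.
Additional duty on A-751 from Karena: +39.7%. Applied ad valorem rate: 25.5% + 39.7% = 65.2%.
Duty = £198,238.92 × 65.2% = £129,251.78.
Total = £53.77 + £121,073.10 + £439.02 + £129,251.78 = £250,817.67.

£250,817.67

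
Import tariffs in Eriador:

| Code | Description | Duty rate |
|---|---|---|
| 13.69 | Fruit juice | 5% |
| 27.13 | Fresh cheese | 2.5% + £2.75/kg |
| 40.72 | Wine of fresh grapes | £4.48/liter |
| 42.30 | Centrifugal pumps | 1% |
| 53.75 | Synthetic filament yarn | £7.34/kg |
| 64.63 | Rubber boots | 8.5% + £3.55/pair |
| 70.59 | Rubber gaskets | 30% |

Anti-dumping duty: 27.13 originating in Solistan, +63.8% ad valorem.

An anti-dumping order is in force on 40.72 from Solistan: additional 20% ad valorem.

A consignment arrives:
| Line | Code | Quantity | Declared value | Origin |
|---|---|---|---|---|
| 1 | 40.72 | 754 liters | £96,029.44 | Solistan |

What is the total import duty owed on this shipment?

Line 1 (40.72, Solistan, 754 liters, £96,029.44):
Base rate for 40.72 is £4.48/liter.
Additional duty on 40.72 from Solistan: +20% ad valorem. Applied ad valorem rate = 20%.
Duty = £96,029.44 × 20% + 754 × £4.48 = £22,583.81.

£22,583.81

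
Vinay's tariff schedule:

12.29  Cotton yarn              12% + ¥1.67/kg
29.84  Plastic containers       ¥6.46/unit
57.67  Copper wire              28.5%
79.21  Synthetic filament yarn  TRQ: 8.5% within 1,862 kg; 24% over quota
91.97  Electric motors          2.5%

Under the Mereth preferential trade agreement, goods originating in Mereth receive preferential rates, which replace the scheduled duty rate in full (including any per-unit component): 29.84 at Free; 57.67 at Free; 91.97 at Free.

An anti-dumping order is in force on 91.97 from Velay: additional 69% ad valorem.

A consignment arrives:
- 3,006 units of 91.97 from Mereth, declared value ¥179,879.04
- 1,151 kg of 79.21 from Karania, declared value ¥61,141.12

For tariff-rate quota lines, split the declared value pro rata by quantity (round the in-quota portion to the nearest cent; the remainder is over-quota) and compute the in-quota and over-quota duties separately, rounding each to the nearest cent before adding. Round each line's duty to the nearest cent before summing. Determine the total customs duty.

¥5,197.00

Line 1 (91.97, Mereth, 3,006 units, ¥179,879.04):
Base rate for 91.97 is 2.5%.
Origin Mereth qualifies under the Vinay–Mereth agreement and 91.97 is covered: preferential rate Free applies instead.
The additional-duty order on 91.97 targets Velay, not Mereth; it does not apply.
Duty = ¥179,879.04 × 0% = ¥0.00.
Line 2 (79.21, Karania, 1,151 kg, ¥61,141.12):
Code 79.21 is under a tariff-rate quota (threshold 1,862 kg). Quantity 1,151 kg is within the quota, so the in-quota rate 8.5% applies to the full value.
Duty = ¥61,141.12 × 8.5% = ¥5,197.00.
Total = ¥0.00 + ¥5,197.00 = ¥5,197.00.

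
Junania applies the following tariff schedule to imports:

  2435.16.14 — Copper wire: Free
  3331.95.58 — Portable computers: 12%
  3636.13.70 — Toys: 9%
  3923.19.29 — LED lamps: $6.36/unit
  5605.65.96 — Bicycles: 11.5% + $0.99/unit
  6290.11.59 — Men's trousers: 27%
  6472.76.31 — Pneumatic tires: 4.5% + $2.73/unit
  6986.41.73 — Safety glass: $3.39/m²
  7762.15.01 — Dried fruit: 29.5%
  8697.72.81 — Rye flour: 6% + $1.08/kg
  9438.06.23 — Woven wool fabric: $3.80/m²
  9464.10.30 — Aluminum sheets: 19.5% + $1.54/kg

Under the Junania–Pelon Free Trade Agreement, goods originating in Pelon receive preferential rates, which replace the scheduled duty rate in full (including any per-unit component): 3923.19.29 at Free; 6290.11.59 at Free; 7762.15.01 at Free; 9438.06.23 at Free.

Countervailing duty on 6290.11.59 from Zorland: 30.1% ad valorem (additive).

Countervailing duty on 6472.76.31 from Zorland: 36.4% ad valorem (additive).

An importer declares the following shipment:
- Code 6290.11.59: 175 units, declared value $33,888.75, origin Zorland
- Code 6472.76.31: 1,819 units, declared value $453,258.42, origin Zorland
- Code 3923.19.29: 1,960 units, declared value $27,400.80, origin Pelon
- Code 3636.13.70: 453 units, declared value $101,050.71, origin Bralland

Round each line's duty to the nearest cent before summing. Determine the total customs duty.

$218,793.60

Line 1 (6290.11.59, Zorland, 175 units, $33,888.75):
Base rate for 6290.11.59 is 27%.
6290.11.59 has an FTA preferential rate, but origin Zorland is not Pelon; base rate stands.
Additional duty on 6290.11.59 from Zorland: +30.1%. Applied ad valorem rate: 27% + 30.1% = 57.1%.
Duty = $33,888.75 × 57.1% = $19,350.48.
Line 2 (6472.76.31, Zorland, 1,819 units, $453,258.42):
Base rate for 6472.76.31 is 4.5% + $2.73/unit.
Additional duty on 6472.76.31 from Zorland: +36.4%. Applied ad valorem rate: 4.5% + 36.4% = 40.9%.
Duty = $453,258.42 × 40.9% + 1,819 × $2.73 = $190,348.56.
Line 3 (3923.19.29, Pelon, 1,960 units, $27,400.80):
Base rate for 3923.19.29 is $6.36/unit.
Origin Pelon qualifies under the Junania–Pelon agreement and 3923.19.29 is covered: preferential rate Free applies instead.
Duty = $27,400.80 × 0% = $0.00.
Line 4 (3636.13.70, Bralland, 453 units, $101,050.71):
Base rate for 3636.13.70 is 9%.
Duty = $101,050.71 × 9% = $9,094.56.
Total = $19,350.48 + $190,348.56 + $0.00 + $9,094.56 = $218,793.60.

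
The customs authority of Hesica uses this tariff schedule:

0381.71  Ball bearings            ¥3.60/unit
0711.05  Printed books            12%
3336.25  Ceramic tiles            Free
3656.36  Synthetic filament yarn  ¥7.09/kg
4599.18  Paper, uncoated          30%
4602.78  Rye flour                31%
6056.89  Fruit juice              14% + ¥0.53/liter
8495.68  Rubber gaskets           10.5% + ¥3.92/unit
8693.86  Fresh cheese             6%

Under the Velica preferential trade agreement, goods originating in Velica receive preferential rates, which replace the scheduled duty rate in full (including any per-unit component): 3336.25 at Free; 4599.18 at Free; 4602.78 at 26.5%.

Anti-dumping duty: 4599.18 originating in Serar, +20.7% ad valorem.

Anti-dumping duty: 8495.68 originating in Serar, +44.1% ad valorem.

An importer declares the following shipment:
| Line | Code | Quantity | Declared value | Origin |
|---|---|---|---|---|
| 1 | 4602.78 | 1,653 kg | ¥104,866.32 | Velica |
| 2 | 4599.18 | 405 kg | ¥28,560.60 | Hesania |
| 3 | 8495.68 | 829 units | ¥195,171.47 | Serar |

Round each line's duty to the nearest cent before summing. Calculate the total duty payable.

Line 1 (4602.78, Velica, 1,653 kg, ¥104,866.32):
Base rate for 4602.78 is 31%.
Origin Velica qualifies under the Hesica–Velica agreement and 4602.78 is covered: preferential rate 26.5% applies instead.
Duty = ¥104,866.32 × 26.5% = ¥27,789.57.
Line 2 (4599.18, Hesania, 405 kg, ¥28,560.60):
Base rate for 4599.18 is 30%.
4599.18 has an FTA preferential rate, but origin Hesania is not Velica; base rate stands.
The additional-duty order on 4599.18 targets Serar, not Hesania; it does not apply.
Duty = ¥28,560.60 × 30% = ¥8,568.18.
Line 3 (8495.68, Serar, 829 units, ¥195,171.47):
Base rate for 8495.68 is 10.5% + ¥3.92/unit.
Additional duty on 8495.68 from Serar: +44.1%. Applied ad valorem rate: 10.5% + 44.1% = 54.6%.
Duty = ¥195,171.47 × 54.6% + 829 × ¥3.92 = ¥109,813.30.
Total = ¥27,789.57 + ¥8,568.18 + ¥109,813.30 = ¥146,171.05.

¥146,171.05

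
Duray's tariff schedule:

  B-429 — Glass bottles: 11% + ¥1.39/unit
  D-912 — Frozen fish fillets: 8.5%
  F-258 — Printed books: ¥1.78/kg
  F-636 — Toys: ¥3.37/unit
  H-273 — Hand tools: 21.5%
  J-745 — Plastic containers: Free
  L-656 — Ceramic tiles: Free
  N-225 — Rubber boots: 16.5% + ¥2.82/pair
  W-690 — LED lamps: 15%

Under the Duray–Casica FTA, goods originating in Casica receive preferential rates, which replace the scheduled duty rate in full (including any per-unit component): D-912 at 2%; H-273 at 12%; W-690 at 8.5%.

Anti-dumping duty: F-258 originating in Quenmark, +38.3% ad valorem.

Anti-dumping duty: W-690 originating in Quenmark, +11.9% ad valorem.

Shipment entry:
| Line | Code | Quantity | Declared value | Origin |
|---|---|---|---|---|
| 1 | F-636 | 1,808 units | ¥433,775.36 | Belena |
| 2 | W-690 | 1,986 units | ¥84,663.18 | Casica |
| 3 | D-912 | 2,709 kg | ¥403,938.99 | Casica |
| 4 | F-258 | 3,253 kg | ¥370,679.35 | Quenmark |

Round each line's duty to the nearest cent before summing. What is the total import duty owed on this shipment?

Line 1 (F-636, Belena, 1,808 units, ¥433,775.36):
Base rate for F-636 is ¥3.37/unit.
Duty = 1,808 × ¥3.37 = ¥6,092.96.
Line 2 (W-690, Casica, 1,986 units, ¥84,663.18):
Base rate for W-690 is 15%.
Origin Casica qualifies under the Duray–Casica agreement and W-690 is covered: preferential rate 8.5% applies instead.
The additional-duty order on W-690 targets Quenmark, not Casica; it does not apply.
Duty = ¥84,663.18 × 8.5% = ¥7,196.37.
Line 3 (D-912, Casica, 2,709 kg, ¥403,938.99):
Base rate for D-912 is 8.5%.
Origin Casica qualifies under the Duray–Casica agreement and D-912 is covered: preferential rate 2% applies instead.
Duty = ¥403,938.99 × 2% = ¥8,078.78.
Line 4 (F-258, Quenmark, 3,253 kg, ¥370,679.35):
Base rate for F-258 is ¥1.78/kg.
Additional duty on F-258 from Quenmark: +38.3% ad valorem. Applied ad valorem rate = 38.3%.
Duty = ¥370,679.35 × 38.3% + 3,253 × ¥1.78 = ¥147,760.53.
Total = ¥6,092.96 + ¥7,196.37 + ¥8,078.78 + ¥147,760.53 = ¥169,128.64.

¥169,128.64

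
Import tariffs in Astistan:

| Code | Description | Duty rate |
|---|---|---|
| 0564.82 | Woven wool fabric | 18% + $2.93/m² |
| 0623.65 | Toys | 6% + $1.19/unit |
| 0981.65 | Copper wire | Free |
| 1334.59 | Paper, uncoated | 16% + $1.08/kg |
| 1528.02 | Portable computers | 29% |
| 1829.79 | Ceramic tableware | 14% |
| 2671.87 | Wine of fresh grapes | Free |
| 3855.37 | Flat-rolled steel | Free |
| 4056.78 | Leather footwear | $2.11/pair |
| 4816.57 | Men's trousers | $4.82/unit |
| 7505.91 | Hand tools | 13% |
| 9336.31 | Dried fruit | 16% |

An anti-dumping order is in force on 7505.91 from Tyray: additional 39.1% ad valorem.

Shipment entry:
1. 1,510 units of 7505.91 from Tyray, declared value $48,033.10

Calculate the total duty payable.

Line 1 (7505.91, Tyray, 1,510 units, $48,033.10):
Base rate for 7505.91 is 13%.
Additional duty on 7505.91 from Tyray: +39.1%. Applied ad valorem rate: 13% + 39.1% = 52.1%.
Duty = $48,033.10 × 52.1% = $25,025.25.

$25,025.25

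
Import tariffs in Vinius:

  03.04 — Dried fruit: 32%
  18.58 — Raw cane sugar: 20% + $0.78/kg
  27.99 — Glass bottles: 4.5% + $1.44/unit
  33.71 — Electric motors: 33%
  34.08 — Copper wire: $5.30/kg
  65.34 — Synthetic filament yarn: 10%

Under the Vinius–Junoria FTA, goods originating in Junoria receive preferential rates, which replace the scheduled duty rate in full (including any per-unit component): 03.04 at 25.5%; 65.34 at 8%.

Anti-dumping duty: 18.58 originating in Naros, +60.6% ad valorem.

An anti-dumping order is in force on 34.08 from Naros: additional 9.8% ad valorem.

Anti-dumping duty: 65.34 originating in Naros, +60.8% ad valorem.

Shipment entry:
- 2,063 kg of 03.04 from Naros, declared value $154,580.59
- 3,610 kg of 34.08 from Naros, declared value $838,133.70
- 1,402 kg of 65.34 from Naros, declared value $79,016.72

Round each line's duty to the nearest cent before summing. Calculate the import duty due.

$206,679.73

Line 1 (03.04, Naros, 2,063 kg, $154,580.59):
Base rate for 03.04 is 32%.
03.04 has an FTA preferential rate, but origin Naros is not Junoria; base rate stands.
Duty = $154,580.59 × 32% = $49,465.79.
Line 2 (34.08, Naros, 3,610 kg, $838,133.70):
Base rate for 34.08 is $5.30/kg.
Additional duty on 34.08 from Naros: +9.8% ad valorem. Applied ad valorem rate = 9.8%.
Duty = $838,133.70 × 9.8% + 3,610 × $5.30 = $101,270.10.
Line 3 (65.34, Naros, 1,402 kg, $79,016.72):
Base rate for 65.34 is 10%.
65.34 has an FTA preferential rate, but origin Naros is not Junoria; base rate stands.
Additional duty on 65.34 from Naros: +60.8%. Applied ad valorem rate: 10% + 60.8% = 70.8%.
Duty = $79,016.72 × 70.8% = $55,943.84.
Total = $49,465.79 + $101,270.10 + $55,943.84 = $206,679.73.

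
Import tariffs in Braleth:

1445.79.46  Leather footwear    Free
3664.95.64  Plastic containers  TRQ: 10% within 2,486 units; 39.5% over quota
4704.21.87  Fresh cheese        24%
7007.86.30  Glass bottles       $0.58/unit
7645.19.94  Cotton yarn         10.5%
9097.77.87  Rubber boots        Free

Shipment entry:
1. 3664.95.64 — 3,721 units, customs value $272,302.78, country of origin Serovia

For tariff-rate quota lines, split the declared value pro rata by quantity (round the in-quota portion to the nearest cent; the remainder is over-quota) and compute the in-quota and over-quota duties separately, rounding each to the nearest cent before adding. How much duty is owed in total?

$53,891.58

Line 1 (3664.95.64, Serovia, 3,721 units, $272,302.78):
Code 3664.95.64 is under a tariff-rate quota (threshold 2,486 units). In-quota: 2,486 units at 10%; over-quota: 1,235 units at 39.5%.
Pro-rata value split: in-quota = $272,302.78 × 2,486/3,721 = $181,925.48; over-quota = $272,302.78 − $181,925.48 = $90,377.30.
In-quota duty = $181,925.48 × 10% = $18,192.55. Over-quota duty = $90,377.30 × 39.5% = $35,699.03.
Line duty = $18,192.55 + $35,699.03 = $53,891.58.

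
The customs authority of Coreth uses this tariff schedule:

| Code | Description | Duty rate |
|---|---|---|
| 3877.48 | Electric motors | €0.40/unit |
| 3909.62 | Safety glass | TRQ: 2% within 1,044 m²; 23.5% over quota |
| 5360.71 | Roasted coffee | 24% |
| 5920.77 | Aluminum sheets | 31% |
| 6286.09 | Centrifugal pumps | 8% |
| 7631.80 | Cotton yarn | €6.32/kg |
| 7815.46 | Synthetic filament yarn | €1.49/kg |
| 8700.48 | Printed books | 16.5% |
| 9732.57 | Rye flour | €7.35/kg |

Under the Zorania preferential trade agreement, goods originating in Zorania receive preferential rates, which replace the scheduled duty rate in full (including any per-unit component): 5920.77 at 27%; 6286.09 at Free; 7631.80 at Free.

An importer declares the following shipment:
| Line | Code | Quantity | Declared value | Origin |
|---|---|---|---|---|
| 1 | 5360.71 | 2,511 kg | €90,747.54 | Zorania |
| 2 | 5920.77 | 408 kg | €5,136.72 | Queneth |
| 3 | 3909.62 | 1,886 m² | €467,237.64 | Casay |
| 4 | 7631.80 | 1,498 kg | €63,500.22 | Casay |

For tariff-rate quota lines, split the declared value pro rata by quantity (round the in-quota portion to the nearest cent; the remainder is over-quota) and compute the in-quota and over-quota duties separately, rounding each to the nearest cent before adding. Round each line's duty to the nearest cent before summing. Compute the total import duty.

Line 1 (5360.71, Zorania, 2,511 kg, €90,747.54):
Base rate for 5360.71 is 24%.
Origin Zorania is the FTA partner but 5360.71 is not on the preference list; base rate stands.
Duty = €90,747.54 × 24% = €21,779.41.
Line 2 (5920.77, Queneth, 408 kg, €5,136.72):
Base rate for 5920.77 is 31%.
5920.77 has an FTA preferential rate, but origin Queneth is not Zorania; base rate stands.
Duty = €5,136.72 × 31% = €1,592.38.
Line 3 (3909.62, Casay, 1,886 m², €467,237.64):
Code 3909.62 is under a tariff-rate quota (threshold 1,044 m²). In-quota: 1,044 m² at 2%; over-quota: 842 m² at 23.5%.
Pro-rata value split: in-quota = €467,237.64 × 1,044/1,886 = €258,640.56; over-quota = €467,237.64 − €258,640.56 = €208,597.08.
In-quota duty = €258,640.56 × 2% = €5,172.81. Over-quota duty = €208,597.08 × 23.5% = €49,020.31.
Line duty = €5,172.81 + €49,020.31 = €54,193.12.
Line 4 (7631.80, Casay, 1,498 kg, €63,500.22):
Base rate for 7631.80 is €6.32/kg.
7631.80 has an FTA preferential rate, but origin Casay is not Zorania; base rate stands.
Duty = 1,498 × €6.32 = €9,467.36.
Total = €21,779.41 + €1,592.38 + €54,193.12 + €9,467.36 = €87,032.27.

€87,032.27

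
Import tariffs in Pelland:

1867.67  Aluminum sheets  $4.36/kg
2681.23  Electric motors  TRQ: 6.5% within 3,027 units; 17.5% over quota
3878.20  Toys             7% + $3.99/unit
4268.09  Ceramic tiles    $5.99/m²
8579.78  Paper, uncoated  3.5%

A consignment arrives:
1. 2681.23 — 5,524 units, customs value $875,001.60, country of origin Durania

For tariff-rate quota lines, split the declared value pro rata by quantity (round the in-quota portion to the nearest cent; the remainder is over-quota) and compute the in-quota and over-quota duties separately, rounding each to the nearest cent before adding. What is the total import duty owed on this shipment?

Line 1 (2681.23, Durania, 5,524 units, $875,001.60):
Code 2681.23 is under a tariff-rate quota (threshold 3,027 units). In-quota: 3,027 units at 6.5%; over-quota: 2,497 units at 17.5%.
Pro-rata value split: in-quota = $875,001.60 × 3,027/5,524 = $479,476.80; over-quota = $875,001.60 − $479,476.80 = $395,524.80.
In-quota duty = $479,476.80 × 6.5% = $31,165.99. Over-quota duty = $395,524.80 × 17.5% = $69,216.84.
Line duty = $31,165.99 + $69,216.84 = $100,382.83.

$100,382.83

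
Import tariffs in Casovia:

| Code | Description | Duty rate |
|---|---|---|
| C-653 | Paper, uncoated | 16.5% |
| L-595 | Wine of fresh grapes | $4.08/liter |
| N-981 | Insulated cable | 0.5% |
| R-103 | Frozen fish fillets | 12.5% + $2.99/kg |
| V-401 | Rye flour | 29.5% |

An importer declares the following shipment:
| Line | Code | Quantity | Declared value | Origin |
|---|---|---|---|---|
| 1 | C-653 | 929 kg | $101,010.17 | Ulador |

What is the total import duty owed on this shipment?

$16,666.68

Line 1 (C-653, Ulador, 929 kg, $101,010.17):
Base rate for C-653 is 16.5%.
Duty = $101,010.17 × 16.5% = $16,666.68.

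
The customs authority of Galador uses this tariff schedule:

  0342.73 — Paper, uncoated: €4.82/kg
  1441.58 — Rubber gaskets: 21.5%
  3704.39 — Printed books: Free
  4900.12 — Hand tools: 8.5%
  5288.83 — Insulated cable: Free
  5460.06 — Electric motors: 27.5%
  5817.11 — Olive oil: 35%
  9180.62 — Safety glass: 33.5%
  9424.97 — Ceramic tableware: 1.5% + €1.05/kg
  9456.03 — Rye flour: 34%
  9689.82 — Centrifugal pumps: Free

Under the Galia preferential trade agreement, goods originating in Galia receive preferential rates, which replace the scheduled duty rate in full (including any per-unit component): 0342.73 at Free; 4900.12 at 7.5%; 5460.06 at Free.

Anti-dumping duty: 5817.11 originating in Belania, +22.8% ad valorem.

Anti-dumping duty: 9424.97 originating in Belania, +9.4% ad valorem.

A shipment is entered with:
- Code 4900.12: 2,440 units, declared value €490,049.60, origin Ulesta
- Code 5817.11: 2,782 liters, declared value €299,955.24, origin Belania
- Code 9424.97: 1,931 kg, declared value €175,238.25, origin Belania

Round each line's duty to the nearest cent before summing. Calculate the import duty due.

€236,156.87

Line 1 (4900.12, Ulesta, 2,440 units, €490,049.60):
Base rate for 4900.12 is 8.5%.
4900.12 has an FTA preferential rate, but origin Ulesta is not Galia; base rate stands.
Duty = €490,049.60 × 8.5% = €41,654.22.
Line 2 (5817.11, Belania, 2,782 liters, €299,955.24):
Base rate for 5817.11 is 35%.
Additional duty on 5817.11 from Belania: +22.8%. Applied ad valorem rate: 35% + 22.8% = 57.8%.
Duty = €299,955.24 × 57.8% = €173,374.13.
Line 3 (9424.97, Belania, 1,931 kg, €175,238.25):
Base rate for 9424.97 is 1.5% + €1.05/kg.
Additional duty on 9424.97 from Belania: +9.4%. Applied ad valorem rate: 1.5% + 9.4% = 10.9%.
Duty = €175,238.25 × 10.9% + 1,931 × €1.05 = €21,128.52.
Total = €41,654.22 + €173,374.13 + €21,128.52 = €236,156.87.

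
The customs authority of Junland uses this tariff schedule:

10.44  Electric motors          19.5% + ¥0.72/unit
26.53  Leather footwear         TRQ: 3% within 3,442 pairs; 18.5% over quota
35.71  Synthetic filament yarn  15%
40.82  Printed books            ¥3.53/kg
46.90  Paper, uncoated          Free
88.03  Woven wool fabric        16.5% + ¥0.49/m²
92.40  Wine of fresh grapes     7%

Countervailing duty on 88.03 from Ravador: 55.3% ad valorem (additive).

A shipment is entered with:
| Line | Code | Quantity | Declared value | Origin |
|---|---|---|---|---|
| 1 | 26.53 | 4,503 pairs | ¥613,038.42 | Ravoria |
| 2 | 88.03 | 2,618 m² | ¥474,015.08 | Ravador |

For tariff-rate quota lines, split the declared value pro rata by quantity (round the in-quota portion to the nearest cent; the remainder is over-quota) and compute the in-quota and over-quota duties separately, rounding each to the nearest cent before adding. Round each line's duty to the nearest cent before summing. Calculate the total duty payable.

¥382,405.71

Line 1 (26.53, Ravoria, 4,503 pairs, ¥613,038.42):
Code 26.53 is under a tariff-rate quota (threshold 3,442 pairs). In-quota: 3,442 pairs at 3%; over-quota: 1,061 pairs at 18.5%.
Pro-rata value split: in-quota = ¥613,038.42 × 3,442/4,503 = ¥468,593.88; over-quota = ¥613,038.42 − ¥468,593.88 = ¥144,444.54.
In-quota duty = ¥468,593.88 × 3% = ¥14,057.82. Over-quota duty = ¥144,444.54 × 18.5% = ¥26,722.24.
Line duty = ¥14,057.82 + ¥26,722.24 = ¥40,780.06.
Line 2 (88.03, Ravador, 2,618 m², ¥474,015.08):
Base rate for 88.03 is 16.5% + ¥0.49/m².
Additional duty on 88.03 from Ravador: +55.3%. Applied ad valorem rate: 16.5% + 55.3% = 71.8%.
Duty = ¥474,015.08 × 71.8% + 2,618 × ¥0.49 = ¥341,625.65.
Total = ¥40,780.06 + ¥341,625.65 = ¥382,405.71.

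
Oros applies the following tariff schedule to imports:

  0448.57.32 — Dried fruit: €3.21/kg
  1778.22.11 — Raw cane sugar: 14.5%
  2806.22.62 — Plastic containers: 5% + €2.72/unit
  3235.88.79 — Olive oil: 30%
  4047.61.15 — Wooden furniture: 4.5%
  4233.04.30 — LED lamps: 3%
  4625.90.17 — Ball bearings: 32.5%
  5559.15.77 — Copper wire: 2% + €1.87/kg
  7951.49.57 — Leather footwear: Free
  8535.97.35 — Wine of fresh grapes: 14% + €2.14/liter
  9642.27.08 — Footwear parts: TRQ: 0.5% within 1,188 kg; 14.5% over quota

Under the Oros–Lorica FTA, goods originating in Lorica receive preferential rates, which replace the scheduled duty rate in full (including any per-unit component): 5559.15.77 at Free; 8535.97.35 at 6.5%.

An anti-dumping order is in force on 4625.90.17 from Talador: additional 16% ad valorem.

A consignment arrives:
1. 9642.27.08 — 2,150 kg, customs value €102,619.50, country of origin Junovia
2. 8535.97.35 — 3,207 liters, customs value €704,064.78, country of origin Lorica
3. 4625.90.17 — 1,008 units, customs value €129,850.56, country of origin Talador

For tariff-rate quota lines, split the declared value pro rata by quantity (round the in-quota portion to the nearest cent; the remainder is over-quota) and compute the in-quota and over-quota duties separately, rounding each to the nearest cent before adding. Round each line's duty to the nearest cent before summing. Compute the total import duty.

€115,683.11

Line 1 (9642.27.08, Junovia, 2,150 kg, €102,619.50):
Code 9642.27.08 is under a tariff-rate quota (threshold 1,188 kg). In-quota: 1,188 kg at 0.5%; over-quota: 962 kg at 14.5%.
Pro-rata value split: in-quota = €102,619.50 × 1,188/2,150 = €56,703.24; over-quota = €102,619.50 − €56,703.24 = €45,916.26.
In-quota duty = €56,703.24 × 0.5% = €283.52. Over-quota duty = €45,916.26 × 14.5% = €6,657.86.
Line duty = €283.52 + €6,657.86 = €6,941.38.
Line 2 (8535.97.35, Lorica, 3,207 liters, €704,064.78):
Base rate for 8535.97.35 is 14% + €2.14/liter.
Origin Lorica qualifies under the Oros–Lorica agreement and 8535.97.35 is covered: preferential rate 6.5% applies instead.
Duty = €704,064.78 × 6.5% = €45,764.21.
Line 3 (4625.90.17, Talador, 1,008 units, €129,850.56):
Base rate for 4625.90.17 is 32.5%.
Additional duty on 4625.90.17 from Talador: +16%. Applied ad valorem rate: 32.5% + 16% = 48.5%.
Duty = €129,850.56 × 48.5% = €62,977.52.
Total = €6,941.38 + €45,764.21 + €62,977.52 = €115,683.11.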